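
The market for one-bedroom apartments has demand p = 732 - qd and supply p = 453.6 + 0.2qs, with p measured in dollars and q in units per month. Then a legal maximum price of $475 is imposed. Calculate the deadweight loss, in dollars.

Rearranging demand gives qd = 732 - p; rearranging supply gives qs = 5p - 2268. Equilibrium: 732 - p = 5p - 2268, so 3000 = 6p and p* = 500, q* = 232.
The ceiling of 475 is below the equilibrium price 500, so it binds.
At p = 475: qd = 732 - 475 = 257 and qs = 5·475 - 2268 = 107.
Quantity traded falls to 107. At q = 107 the demand price is 732 - 107 = 625 and the supply price is (2268 + 107)/5 = 475.
Deadweight loss = ½ · (625 - 475) · (232 - 107) = ½ · 150 · 125 = 9375.

9375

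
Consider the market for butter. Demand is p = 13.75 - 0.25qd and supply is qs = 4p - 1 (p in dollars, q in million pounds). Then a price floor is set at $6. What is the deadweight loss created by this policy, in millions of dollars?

Rearranging demand gives qd = 55 - 4p. Equilibrium: 55 - 4p = 4p - 1, so 56 = 8p and p* = 7, q* = 27.
Since 6 is below p* = 7, the floor does not bind and the free-market outcome prevails.
Since the control does not bind, no trades are prevented and deadweight loss is zero.

0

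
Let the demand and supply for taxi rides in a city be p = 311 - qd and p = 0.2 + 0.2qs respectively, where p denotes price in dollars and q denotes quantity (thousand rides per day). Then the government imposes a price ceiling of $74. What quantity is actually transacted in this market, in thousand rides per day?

259

Rearranging demand gives qd = 311 - p; rearranging supply gives qs = 5p - 1. Equilibrium: 311 - p = 5p - 1, so 312 = 6p and p* = 52, q* = 259.
The ceiling of 74 is above the equilibrium price 52, so it is not binding; the market clears at p* = 52, q* = 259.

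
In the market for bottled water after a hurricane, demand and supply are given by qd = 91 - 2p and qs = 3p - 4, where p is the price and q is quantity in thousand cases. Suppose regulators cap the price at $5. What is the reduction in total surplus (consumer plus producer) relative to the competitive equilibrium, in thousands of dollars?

Setting quantity demanded equal to quantity supplied, 91 - 2p = 3p - 4, gives p* = 19 and q* = 53.
The ceiling of 5 is below the equilibrium price 19, so it binds.
At p = 5: qd = 91 - 2·5 = 81 and qs = 3·5 - 4 = 11.
Quantity traded falls to 11. At q = 11 the demand price is (91 - 11)/2 = 40 and the supply price is (4 + 11)/3 = 5.
Deadweight loss = ½ · (40 - 5) · (53 - 11) = ½ · 35 · 42 = 735.

735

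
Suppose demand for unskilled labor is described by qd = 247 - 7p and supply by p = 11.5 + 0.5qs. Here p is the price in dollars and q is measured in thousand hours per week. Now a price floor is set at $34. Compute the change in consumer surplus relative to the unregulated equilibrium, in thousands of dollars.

-92

Rearranging supply gives qs = 2p - 23. Setting quantity demanded equal to quantity supplied, 247 - 7p = 2p - 23, gives p* = 30 and q* = 37.
Because the floor (34) lies above the market-clearing price, it is binding.
At p = 34: qd = 247 - 7·34 = 9 and qs = 2·34 - 23 = 45.
Consumer surplus without the control is ½ · (247/7 - 30) · 37 = 1369/14.
With the floor, consumers buy 9 units at 34, so CS = ½ · (247/7 - 34) · 9 = 81/14.
Change in consumer surplus = 81/14 - 1369/14 = -92.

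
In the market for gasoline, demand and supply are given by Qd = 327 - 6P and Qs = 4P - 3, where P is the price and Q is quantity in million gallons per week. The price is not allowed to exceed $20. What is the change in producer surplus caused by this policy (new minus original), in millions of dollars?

-1339

Equilibrium: 327 - 6P = 4P - 3, so 330 = 10P and P* = 33, Q* = 129.
Since 20 < 33, the ceiling is binding.
At P = 20: Qd = 327 - 6·20 = 207 and Qs = 4·20 - 3 = 77.
Producer surplus without the control is ½ · (33 - 0.75) · 129 = 2080.125.
With the ceiling, producers sell 77 units at 20, so PS = ½ · (20 - 0.75) · 77 = 741.125.
Change in producer surplus = 741.125 - 2080.125 = -1339.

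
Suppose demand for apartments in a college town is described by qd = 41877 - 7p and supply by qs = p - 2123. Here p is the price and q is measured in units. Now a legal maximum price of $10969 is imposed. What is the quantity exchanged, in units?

In a free market, 41877 - 7p = p - 2123 gives the equilibrium p* = 5500, q* = 3377.
Since 10969 is above p* = 5500, the ceiling does not bind and the free-market outcome prevails.

3377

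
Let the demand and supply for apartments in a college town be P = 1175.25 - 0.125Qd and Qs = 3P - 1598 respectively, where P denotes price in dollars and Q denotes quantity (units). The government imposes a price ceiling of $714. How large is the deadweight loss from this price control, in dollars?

168704.25

Rearranging demand gives Qd = 9402 - 8P. Without the control the market clears where 9402 - 8P = 3P - 1598, i.e. P* = 1000 and Q* = 1402.
Since 714 < 1000, the ceiling is binding.
At P = 714: Qd = 9402 - 8·714 = 3690 and Qs = 3·714 - 1598 = 544.
Quantity traded falls to 544. At Q = 544 the demand price is (9402 - 544)/8 = 1107.25 and the supply price is (1598 + 544)/3 = 714.
Deadweight loss = ½ · (1107.25 - 714) · (1402 - 544) = ½ · 393.25 · 858 = 168704.25.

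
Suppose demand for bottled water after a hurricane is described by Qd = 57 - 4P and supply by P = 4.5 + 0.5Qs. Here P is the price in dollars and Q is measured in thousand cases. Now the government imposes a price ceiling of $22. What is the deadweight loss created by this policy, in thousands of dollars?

0

Rearranging supply gives Qs = 2P - 9. Setting quantity demanded equal to quantity supplied, 57 - 4P = 2P - 9, gives P* = 11 and Q* = 13.
Since 22 is above P* = 11, the ceiling does not bind and the free-market outcome prevails.
Since the control does not bind, no trades are prevented and deadweight loss is zero.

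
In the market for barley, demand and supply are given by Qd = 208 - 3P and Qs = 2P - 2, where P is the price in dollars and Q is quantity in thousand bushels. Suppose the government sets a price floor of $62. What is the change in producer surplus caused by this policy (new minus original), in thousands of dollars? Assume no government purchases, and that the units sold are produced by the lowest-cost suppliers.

Setting quantity demanded equal to quantity supplied, 208 - 3P = 2P - 2, gives P* = 42 and Q* = 82.
Because the floor (62) lies above the market-clearing price, it is binding.
At P = 62: Qd = 208 - 3·62 = 22 and Qs = 2·62 - 2 = 122.
Producer surplus without the control is ½ · (42 - 1) · 82 = 1681.
With the floor, 22 units are sold at 62. The supply price at Q = 22 is 12, so PS = ½ · [(62 - 1) + (62 - 12)] · 22 = 1221.
Change in producer surplus = 1221 - 1681 = -460.

-460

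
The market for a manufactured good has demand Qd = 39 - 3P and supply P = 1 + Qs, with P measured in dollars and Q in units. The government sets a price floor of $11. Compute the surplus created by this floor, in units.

Rearranging supply gives Qs = P - 1. Setting quantity demanded equal to quantity supplied, 39 - 3P = P - 1, gives P* = 10 and Q* = 9.
Because the floor (11) lies above the market-clearing price, it is binding.
At P = 11: Qd = 39 - 3·11 = 6 and Qs = 11 - 1 = 10.
Surplus = Qs - Qd = 10 - 6 = 4.

4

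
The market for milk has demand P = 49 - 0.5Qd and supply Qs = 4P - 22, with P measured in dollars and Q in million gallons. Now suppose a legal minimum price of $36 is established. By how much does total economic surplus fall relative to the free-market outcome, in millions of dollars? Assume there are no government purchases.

Rearranging demand gives Qd = 98 - 2P. Equilibrium: 98 - 2P = 4P - 22, so 120 = 6P and P* = 20, Q* = 58.
Because the floor (36) lies above the market-clearing price, it is binding.
At P = 36: Qd = 98 - 2·36 = 26 and Qs = 4·36 - 22 = 122.
Quantity traded falls to 26. At Q = 26 the demand price is (98 - 26)/2 = 36 and the supply price is (22 + 26)/4 = 12.
Deadweight loss = ½ · (36 - 12) · (58 - 26) = ½ · 24 · 32 = 384.

384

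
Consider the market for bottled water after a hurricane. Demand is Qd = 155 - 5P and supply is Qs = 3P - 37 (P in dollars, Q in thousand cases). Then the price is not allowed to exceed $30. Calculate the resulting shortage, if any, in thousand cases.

0

Without the control the market clears where 155 - 5P = 3P - 37, i.e. P* = 24 and Q* = 35.
Since 30 is above P* = 24, the ceiling does not bind and the free-market outcome prevails.
Since the control does not bind, there is no shortage.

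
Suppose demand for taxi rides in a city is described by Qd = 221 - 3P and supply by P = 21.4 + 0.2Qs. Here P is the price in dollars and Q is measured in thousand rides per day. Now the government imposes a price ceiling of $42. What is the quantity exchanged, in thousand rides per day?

98

Rearranging supply gives Qs = 5P - 107. Without the control the market clears where 221 - 3P = 5P - 107, i.e. P* = 41 and Q* = 98.
Since 42 is above P* = 41, the ceiling does not bind and the free-market outcome prevails.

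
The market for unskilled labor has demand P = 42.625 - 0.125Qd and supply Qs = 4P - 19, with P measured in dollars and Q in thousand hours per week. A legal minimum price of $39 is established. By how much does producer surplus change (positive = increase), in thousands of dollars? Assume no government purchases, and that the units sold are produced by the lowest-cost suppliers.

-387

Rearranging demand gives Qd = 341 - 8P. Equilibrium: 341 - 8P = 4P - 19, so 360 = 12P and P* = 30, Q* = 101.
Because the floor (39) lies above the market-clearing price, it is binding.
At P = 39: Qd = 341 - 8·39 = 29 and Qs = 4·39 - 19 = 137.
Producer surplus without the control is ½ · (30 - 4.75) · 101 = 1275.125.
With the floor, 29 units are sold at 39. The supply price at Q = 29 is 12, so PS = ½ · [(39 - 4.75) + (39 - 12)] · 29 = 888.125.
Change in producer surplus = 888.125 - 1275.125 = -387.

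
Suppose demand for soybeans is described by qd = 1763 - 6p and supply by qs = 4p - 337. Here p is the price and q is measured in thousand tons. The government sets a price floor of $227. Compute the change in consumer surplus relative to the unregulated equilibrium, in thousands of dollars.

Equilibrium: 1763 - 6p = 4p - 337, so 2100 = 10p and p* = 210, q* = 503.
Because the floor (227) lies above the market-clearing price, it is binding.
At p = 227: qd = 1763 - 6·227 = 401 and qs = 4·227 - 337 = 571.
Consumer surplus without the control is ½ · (1763/6 - 210) · 503 = 253009/12.
With the floor, consumers buy 401 units at 227, so CS = ½ · (1763/6 - 227) · 401 = 160801/12.
Change in consumer surplus = 160801/12 - 253009/12 = -7684.

-7684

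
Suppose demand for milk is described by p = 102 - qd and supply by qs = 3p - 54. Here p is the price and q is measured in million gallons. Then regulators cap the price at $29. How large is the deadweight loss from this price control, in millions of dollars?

Rearranging demand gives qd = 102 - p. Setting quantity demanded equal to quantity supplied, 102 - p = 3p - 54, gives p* = 39 and q* = 63.
The ceiling of 29 is below the equilibrium price 39, so it binds.
At p = 29: qd = 102 - 29 = 73 and qs = 3·29 - 54 = 33.
Quantity traded falls to 33. At q = 33 the demand price is 102 - 33 = 69 and the supply price is (54 + 33)/3 = 29.
Deadweight loss = ½ · (69 - 29) · (63 - 33) = ½ · 40 · 30 = 600.

600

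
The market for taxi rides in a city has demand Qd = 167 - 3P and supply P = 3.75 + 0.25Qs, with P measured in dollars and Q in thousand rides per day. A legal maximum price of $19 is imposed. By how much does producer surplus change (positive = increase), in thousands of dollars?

Rearranging supply gives Qs = 4P - 15. Equilibrium: 167 - 3P = 4P - 15, so 182 = 7P and P* = 26, Q* = 89.
Because the ceiling (19) lies below the market-clearing price, it is binding.
At P = 19: Qd = 167 - 3·19 = 110 and Qs = 4·19 - 15 = 61.
Producer surplus without the control is ½ · (26 - 3.75) · 89 = 990.125.
With the ceiling, producers sell 61 units at 19, so PS = ½ · (19 - 3.75) · 61 = 465.125.
Change in producer surplus = 465.125 - 990.125 = -525.

-525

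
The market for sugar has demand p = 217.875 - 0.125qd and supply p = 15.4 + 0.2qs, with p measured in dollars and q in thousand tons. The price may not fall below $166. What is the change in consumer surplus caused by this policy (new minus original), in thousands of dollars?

Rearranging demand gives qd = 1743 - 8p; rearranging supply gives qs = 5p - 77. In a free market, 1743 - 8p = 5p - 77 gives the equilibrium p* = 140, q* = 623.
Because the floor (166) lies above the market-clearing price, it is binding.
At p = 166: qd = 1743 - 8·166 = 415 and qs = 5·166 - 77 = 753.
Consumer surplus without the control is ½ · (217.875 - 140) · 623 = 24258.0625.
With the floor, consumers buy 415 units at 166, so CS = ½ · (217.875 - 166) · 415 = 10764.0625.
Change in consumer surplus = 10764.0625 - 24258.0625 = -13494.

-13494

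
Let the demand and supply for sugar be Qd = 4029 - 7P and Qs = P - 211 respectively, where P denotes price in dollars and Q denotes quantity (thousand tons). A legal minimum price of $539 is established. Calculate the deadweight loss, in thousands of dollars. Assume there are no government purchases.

2268

In a free market, 4029 - 7P = P - 211 gives the equilibrium P* = 530, Q* = 319.
Since 539 > 530, the floor is binding.
At P = 539: Qd = 4029 - 7·539 = 256 and Qs = 539 - 211 = 328.
Quantity traded falls to 256. At Q = 256 the demand price is (4029 - 256)/7 = 539 and the supply price is 211 + 256 = 467.
Deadweight loss = ½ · (539 - 467) · (319 - 256) = ½ · 72 · 63 = 2268.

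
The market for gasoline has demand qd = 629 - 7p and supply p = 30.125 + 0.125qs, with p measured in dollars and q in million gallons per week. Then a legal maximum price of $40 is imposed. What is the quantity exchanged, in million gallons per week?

Rearranging supply gives qs = 8p - 241. In a free market, 629 - 7p = 8p - 241 gives the equilibrium p* = 58, q* = 223.
Since 40 < 58, the ceiling is binding.
At p = 40: qd = 629 - 7·40 = 349 and qs = 8·40 - 241 = 79.
The quantity actually transacted is the short side, supply: 79.

79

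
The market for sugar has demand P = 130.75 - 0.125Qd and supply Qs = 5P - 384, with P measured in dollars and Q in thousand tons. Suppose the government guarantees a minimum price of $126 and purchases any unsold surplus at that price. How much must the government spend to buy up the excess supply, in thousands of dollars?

26208

Rearranging demand gives Qd = 1046 - 8P. Without the control the market clears where 1046 - 8P = 5P - 384, i.e. P* = 110 and Q* = 166.
Because the floor (126) lies above the market-clearing price, it is binding.
At P = 126: Qd = 1046 - 8·126 = 38 and Qs = 5·126 - 384 = 246.
Surplus = Qs - Qd = 208.
Government expenditure = surplus × support price = 208 × 126 = 26208.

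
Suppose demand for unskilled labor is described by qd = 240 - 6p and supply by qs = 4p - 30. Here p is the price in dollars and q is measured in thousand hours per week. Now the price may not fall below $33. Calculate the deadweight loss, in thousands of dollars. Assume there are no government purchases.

270

Setting quantity demanded equal to quantity supplied, 240 - 6p = 4p - 30, gives p* = 27 and q* = 78.
The floor of 33 is above the equilibrium price 27, so it binds.
At p = 33: qd = 240 - 6·33 = 42 and qs = 4·33 - 30 = 102.
Quantity traded falls to 42. At q = 42 the demand price is (240 - 42)/6 = 33 and the supply price is (30 + 42)/4 = 18.
Deadweight loss = ½ · (33 - 18) · (78 - 42) = ½ · 15 · 36 = 270.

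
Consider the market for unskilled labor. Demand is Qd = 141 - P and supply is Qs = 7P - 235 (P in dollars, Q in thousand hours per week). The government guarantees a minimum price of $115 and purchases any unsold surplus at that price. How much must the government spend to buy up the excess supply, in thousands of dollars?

62560

In a free market, 141 - P = 7P - 235 gives the equilibrium P* = 47, Q* = 94.
The floor of 115 is above the equilibrium price 47, so it binds.
At P = 115: Qd = 141 - 115 = 26 and Qs = 7·115 - 235 = 570.
Surplus = Qs - Qd = 544.
Government expenditure = surplus × support price = 544 × 115 = 62560.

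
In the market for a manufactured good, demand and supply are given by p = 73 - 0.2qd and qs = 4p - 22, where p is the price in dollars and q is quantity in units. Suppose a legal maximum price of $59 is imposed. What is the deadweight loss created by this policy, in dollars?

Rearranging demand gives qd = 365 - 5p. Equilibrium: 365 - 5p = 4p - 22, so 387 = 9p and p* = 43, q* = 150.
The ceiling of 59 is above the equilibrium price 43, so it is not binding; the market clears at p* = 43, q* = 150.
Since the control does not bind, no trades are prevented and deadweight loss is zero.

0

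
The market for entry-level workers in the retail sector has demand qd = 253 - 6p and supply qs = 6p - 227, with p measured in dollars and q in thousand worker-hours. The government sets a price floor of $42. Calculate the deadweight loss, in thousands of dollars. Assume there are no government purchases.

24

Without the control the market clears where 253 - 6p = 6p - 227, i.e. p* = 40 and q* = 13.
The floor of 42 is above the equilibrium price 40, so it binds.
At p = 42: qd = 253 - 6·42 = 1 and qs = 6·42 - 227 = 25.
Quantity traded falls to 1. At q = 1 the demand price is (253 - 1)/6 = 42 and the supply price is (227 + 1)/6 = 38.
Deadweight loss = ½ · (42 - 38) · (13 - 1) = ½ · 4 · 12 = 24.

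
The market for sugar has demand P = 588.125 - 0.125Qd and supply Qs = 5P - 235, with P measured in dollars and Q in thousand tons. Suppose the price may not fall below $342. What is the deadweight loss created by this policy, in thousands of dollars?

0

Rearranging demand gives Qd = 4705 - 8P. Without the control the market clears where 4705 - 8P = 5P - 235, i.e. P* = 380 and Q* = 1665.
Since 342 is below P* = 380, the floor does not bind and the free-market outcome prevails.
Since the control does not bind, no trades are prevented and deadweight loss is zero.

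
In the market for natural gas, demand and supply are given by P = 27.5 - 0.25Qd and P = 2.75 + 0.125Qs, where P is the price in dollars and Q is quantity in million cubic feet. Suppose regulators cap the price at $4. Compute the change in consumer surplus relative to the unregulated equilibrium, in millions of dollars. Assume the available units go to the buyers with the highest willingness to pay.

Rearranging demand gives Qd = 110 - 4P; rearranging supply gives Qs = 8P - 22. Without the control the market clears where 110 - 4P = 8P - 22, i.e. P* = 11 and Q* = 66.
The ceiling of 4 is below the equilibrium price 11, so it binds.
At P = 4: Qd = 110 - 4·4 = 94 and Qs = 8·4 - 22 = 10.
Consumer surplus without the control is ½ · (27.5 - 11) · 66 = 544.5.
With the ceiling, 10 units are sold at 4 (assume they go to the highest-value buyers). The demand price at Q = 10 is 25, so CS = ½ · [(27.5 - 4) + (25 - 4)] · 10 = 222.5.
Change in consumer surplus = 222.5 - 544.5 = -322.

-322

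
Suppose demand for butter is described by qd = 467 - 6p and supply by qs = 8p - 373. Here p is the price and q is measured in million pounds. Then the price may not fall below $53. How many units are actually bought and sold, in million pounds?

107

In a free market, 467 - 6p = 8p - 373 gives the equilibrium p* = 60, q* = 107.
Since 53 is below p* = 60, the floor does not bind and the free-market outcome prevails.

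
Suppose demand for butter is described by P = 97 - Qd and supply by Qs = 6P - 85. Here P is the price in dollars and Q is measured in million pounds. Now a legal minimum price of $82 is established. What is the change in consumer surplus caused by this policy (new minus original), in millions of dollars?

-2408

Rearranging demand gives Qd = 97 - P. Equilibrium: 97 - P = 6P - 85, so 182 = 7P and P* = 26, Q* = 71.
Since 82 > 26, the floor is binding.
At P = 82: Qd = 97 - 82 = 15 and Qs = 6·82 - 85 = 407.
Consumer surplus without the control is ½ · (97 - 26) · 71 = 2520.5.
With the floor, consumers buy 15 units at 82, so CS = ½ · (97 - 82) · 15 = 112.5.
Change in consumer surplus = 112.5 - 2520.5 = -2408.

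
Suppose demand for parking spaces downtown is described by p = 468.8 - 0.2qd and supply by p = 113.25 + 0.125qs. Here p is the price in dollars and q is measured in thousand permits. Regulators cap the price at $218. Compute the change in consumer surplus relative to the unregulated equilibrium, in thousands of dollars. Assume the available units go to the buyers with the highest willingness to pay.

20262.4

Rearranging demand gives qd = 2344 - 5p; rearranging supply gives qs = 8p - 906. In a free market, 2344 - 5p = 8p - 906 gives the equilibrium p* = 250, q* = 1094.
Since 218 < 250, the ceiling is binding.
At p = 218: qd = 2344 - 5·218 = 1254 and qs = 8·218 - 906 = 838.
Consumer surplus without the control is ½ · (468.8 - 250) · 1094 = 119683.6.
With the ceiling, 838 units are sold at 218 (assume they go to the highest-value buyers). The demand price at q = 838 is 301.2, so CS = ½ · [(468.8 - 218) + (301.2 - 218)] · 838 = 139946.
Change in consumer surplus = 139946 - 119683.6 = 20262.4.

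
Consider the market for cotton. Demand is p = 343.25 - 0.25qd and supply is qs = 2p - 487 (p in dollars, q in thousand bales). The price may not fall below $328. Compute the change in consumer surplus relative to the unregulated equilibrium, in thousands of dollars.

Rearranging demand gives qd = 1373 - 4p. Without the control the market clears where 1373 - 4p = 2p - 487, i.e. p* = 310 and q* = 133.
The floor of 328 is above the equilibrium price 310, so it binds.
At p = 328: qd = 1373 - 4·328 = 61 and qs = 2·328 - 487 = 169.
Consumer surplus without the control is ½ · (343.25 - 310) · 133 = 2211.125.
With the floor, consumers buy 61 units at 328, so CS = ½ · (343.25 - 328) · 61 = 465.125.
Change in consumer surplus = 465.125 - 2211.125 = -1746.

-1746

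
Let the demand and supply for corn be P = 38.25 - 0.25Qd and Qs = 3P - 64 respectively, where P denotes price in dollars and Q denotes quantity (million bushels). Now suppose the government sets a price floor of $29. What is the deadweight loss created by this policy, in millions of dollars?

0

Rearranging demand gives Qd = 153 - 4P. Equilibrium: 153 - 4P = 3P - 64, so 217 = 7P and P* = 31, Q* = 29.
The floor of 29 is below the equilibrium price 31, so it is not binding; the market clears at P* = 31, Q* = 29.
Since the control does not bind, no trades are prevented and deadweight loss is zero.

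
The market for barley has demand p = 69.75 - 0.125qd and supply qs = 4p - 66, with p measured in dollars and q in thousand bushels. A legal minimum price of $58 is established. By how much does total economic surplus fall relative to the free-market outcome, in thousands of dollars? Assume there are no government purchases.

Rearranging demand gives qd = 558 - 8p. Equilibrium: 558 - 8p = 4p - 66, so 624 = 12p and p* = 52, q* = 142.
Because the floor (58) lies above the market-clearing price, it is binding.
At p = 58: qd = 558 - 8·58 = 94 and qs = 4·58 - 66 = 166.
Quantity traded falls to 94. At q = 94 the demand price is (558 - 94)/8 = 58 and the supply price is (66 + 94)/4 = 40.
Deadweight loss = ½ · (58 - 40) · (142 - 94) = ½ · 18 · 48 = 432.

432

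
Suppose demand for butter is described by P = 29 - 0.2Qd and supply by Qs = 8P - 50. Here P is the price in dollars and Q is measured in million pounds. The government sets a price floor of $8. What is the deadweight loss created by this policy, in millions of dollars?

0

Rearranging demand gives Qd = 145 - 5P. Without the control the market clears where 145 - 5P = 8P - 50, i.e. P* = 15 and Q* = 70.
The floor of 8 is below the equilibrium price 15, so it is not binding; the market clears at P* = 15, Q* = 70.
Since the control does not bind, no trades are prevented and deadweight loss is zero.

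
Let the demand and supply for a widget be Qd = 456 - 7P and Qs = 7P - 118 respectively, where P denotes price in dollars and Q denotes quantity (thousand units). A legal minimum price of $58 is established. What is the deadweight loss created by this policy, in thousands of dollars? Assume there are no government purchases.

2023

Setting quantity demanded equal to quantity supplied, 456 - 7P = 7P - 118, gives P* = 41 and Q* = 169.
The floor of 58 is above the equilibrium price 41, so it binds.
At P = 58: Qd = 456 - 7·58 = 50 and Qs = 7·58 - 118 = 288.
Quantity traded falls to 50. At Q = 50 the demand price is (456 - 50)/7 = 58 and the supply price is (118 + 50)/7 = 24.
Deadweight loss = ½ · (58 - 24) · (169 - 50) = ½ · 34 · 119 = 2023.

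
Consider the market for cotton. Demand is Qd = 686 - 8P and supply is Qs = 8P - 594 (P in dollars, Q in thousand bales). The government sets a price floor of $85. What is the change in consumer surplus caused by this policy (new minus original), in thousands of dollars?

Equilibrium: 686 - 8P = 8P - 594, so 1280 = 16P and P* = 80, Q* = 46.
Because the floor (85) lies above the market-clearing price, it is binding.
At P = 85: Qd = 686 - 8·85 = 6 and Qs = 8·85 - 594 = 86.
Consumer surplus without the control is ½ · (85.75 - 80) · 46 = 132.25.
With the floor, consumers buy 6 units at 85, so CS = ½ · (85.75 - 85) · 6 = 2.25.
Change in consumer surplus = 2.25 - 132.25 = -130.

-130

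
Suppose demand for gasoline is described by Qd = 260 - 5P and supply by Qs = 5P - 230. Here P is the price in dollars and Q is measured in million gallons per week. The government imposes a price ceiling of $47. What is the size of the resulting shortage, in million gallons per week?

In a free market, 260 - 5P = 5P - 230 gives the equilibrium P* = 49, Q* = 15.
Because the ceiling (47) lies below the market-clearing price, it is binding.
At P = 47: Qd = 260 - 5·47 = 25 and Qs = 5·47 - 230 = 5.
Shortage = Qd - Qs = 25 - 5 = 20.

20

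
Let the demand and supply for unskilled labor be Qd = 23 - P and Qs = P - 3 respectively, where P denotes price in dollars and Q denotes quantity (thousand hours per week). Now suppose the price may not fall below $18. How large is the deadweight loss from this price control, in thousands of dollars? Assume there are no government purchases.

Setting quantity demanded equal to quantity supplied, 23 - P = P - 3, gives P* = 13 and Q* = 10.
Since 18 > 13, the floor is binding.
At P = 18: Qd = 23 - 18 = 5 and Qs = 18 - 3 = 15.
Quantity traded falls to 5. At Q = 5 the demand price is 23 - 5 = 18 and the supply price is 3 + 5 = 8.
Deadweight loss = ½ · (18 - 8) · (10 - 5) = ½ · 10 · 5 = 25.

25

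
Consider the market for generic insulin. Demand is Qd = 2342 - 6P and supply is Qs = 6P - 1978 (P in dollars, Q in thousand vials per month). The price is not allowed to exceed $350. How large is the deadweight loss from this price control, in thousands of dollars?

Setting quantity demanded equal to quantity supplied, 2342 - 6P = 6P - 1978, gives P* = 360 and Q* = 182.
Because the ceiling (350) lies below the market-clearing price, it is binding.
At P = 350: Qd = 2342 - 6·350 = 242 and Qs = 6·350 - 1978 = 122.
Quantity traded falls to 122. At Q = 122 the demand price is (2342 - 122)/6 = 370 and the supply price is (1978 + 122)/6 = 350.
Deadweight loss = ½ · (370 - 350) · (182 - 122) = ½ · 20 · 60 = 600.

600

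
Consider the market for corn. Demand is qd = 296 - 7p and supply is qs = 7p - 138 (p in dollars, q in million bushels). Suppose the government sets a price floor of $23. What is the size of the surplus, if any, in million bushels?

0

In a free market, 296 - 7p = 7p - 138 gives the equilibrium p* = 31, q* = 79.
The floor of 23 is below the equilibrium price 31, so it is not binding; the market clears at p* = 31, q* = 79.
Since the control does not bind, there is no surplus.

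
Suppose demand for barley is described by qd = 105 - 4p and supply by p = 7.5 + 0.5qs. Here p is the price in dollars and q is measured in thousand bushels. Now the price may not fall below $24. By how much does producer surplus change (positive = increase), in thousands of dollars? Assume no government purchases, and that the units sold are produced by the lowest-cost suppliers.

Rearranging supply gives qs = 2p - 15. In a free market, 105 - 4p = 2p - 15 gives the equilibrium p* = 20, q* = 25.
Because the floor (24) lies above the market-clearing price, it is binding.
At p = 24: qd = 105 - 4·24 = 9 and qs = 2·24 - 15 = 33.
Producer surplus without the control is ½ · (20 - 7.5) · 25 = 156.25.
With the floor, 9 units are sold at 24. The supply price at q = 9 is 12, so PS = ½ · [(24 - 7.5) + (24 - 12)] · 9 = 128.25.
Change in producer surplus = 128.25 - 156.25 = -28.

-28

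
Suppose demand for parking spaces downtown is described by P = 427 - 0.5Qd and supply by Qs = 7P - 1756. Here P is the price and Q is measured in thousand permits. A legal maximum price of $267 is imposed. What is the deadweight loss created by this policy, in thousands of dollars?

8331.75

Rearranging demand gives Qd = 854 - 2P. Setting quantity demanded equal to quantity supplied, 854 - 2P = 7P - 1756, gives P* = 290 and Q* = 274.
Because the ceiling (267) lies below the market-clearing price, it is binding.
At P = 267: Qd = 854 - 2·267 = 320 and Qs = 7·267 - 1756 = 113.
Quantity traded falls to 113. At Q = 113 the demand price is (854 - 113)/2 = 370.5 and the supply price is (1756 + 113)/7 = 267.
Deadweight loss = ½ · (370.5 - 267) · (274 - 113) = ½ · 103.5 · 161 = 8331.75.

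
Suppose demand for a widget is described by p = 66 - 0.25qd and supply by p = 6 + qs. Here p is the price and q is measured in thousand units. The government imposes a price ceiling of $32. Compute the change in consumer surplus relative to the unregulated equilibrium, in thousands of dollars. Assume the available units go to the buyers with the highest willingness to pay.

511.5

Rearranging demand gives qd = 264 - 4p; rearranging supply gives qs = p - 6. Setting quantity demanded equal to quantity supplied, 264 - 4p = p - 6, gives p* = 54 and q* = 48.
Because the ceiling (32) lies below the market-clearing price, it is binding.
At p = 32: qd = 264 - 4·32 = 136 and qs = 32 - 6 = 26.
Consumer surplus without the control is ½ · (66 - 54) · 48 = 288.
With the ceiling, 26 units are sold at 32 (assume they go to the highest-value buyers). The demand price at q = 26 is 59.5, so CS = ½ · [(66 - 32) + (59.5 - 32)] · 26 = 799.5.
Change in consumer surplus = 799.5 - 288 = 511.5.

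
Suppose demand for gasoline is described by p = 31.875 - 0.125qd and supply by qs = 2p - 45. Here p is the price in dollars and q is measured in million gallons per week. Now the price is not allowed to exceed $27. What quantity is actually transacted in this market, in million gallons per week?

Rearranging demand gives qd = 255 - 8p. Equilibrium: 255 - 8p = 2p - 45, so 300 = 10p and p* = 30, q* = 15.
The ceiling of 27 is below the equilibrium price 30, so it binds.
At p = 27: qd = 255 - 8·27 = 39 and qs = 2·27 - 45 = 9.
The quantity actually transacted is the short side, supply: 9.

9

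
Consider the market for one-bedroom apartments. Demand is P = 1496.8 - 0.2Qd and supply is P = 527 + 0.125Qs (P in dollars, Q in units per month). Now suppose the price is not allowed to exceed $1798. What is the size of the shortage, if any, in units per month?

Rearranging demand gives Qd = 7484 - 5P; rearranging supply gives Qs = 8P - 4216. In a free market, 7484 - 5P = 8P - 4216 gives the equilibrium P* = 900, Q* = 2984.
The ceiling of 1798 is above the equilibrium price 900, so it is not binding; the market clears at P* = 900, Q* = 2984.
Since the control does not bind, there is no shortage.

0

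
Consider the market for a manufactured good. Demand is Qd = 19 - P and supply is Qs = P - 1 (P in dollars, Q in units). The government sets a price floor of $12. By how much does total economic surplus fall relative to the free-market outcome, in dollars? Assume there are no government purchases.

4

Without the control the market clears where 19 - P = P - 1, i.e. P* = 10 and Q* = 9.
Because the floor (12) lies above the market-clearing price, it is binding.
At P = 12: Qd = 19 - 12 = 7 and Qs = 12 - 1 = 11.
Quantity traded falls to 7. At Q = 7 the demand price is 19 - 7 = 12 and the supply price is 1 + 7 = 8.
Deadweight loss = ½ · (12 - 8) · (9 - 7) = ½ · 4 · 2 = 4.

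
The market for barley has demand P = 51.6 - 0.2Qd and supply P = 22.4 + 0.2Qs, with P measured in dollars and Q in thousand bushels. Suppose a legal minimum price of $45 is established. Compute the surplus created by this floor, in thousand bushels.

Rearranging demand gives Qd = 258 - 5P; rearranging supply gives Qs = 5P - 112. In a free market, 258 - 5P = 5P - 112 gives the equilibrium P* = 37, Q* = 73.
Since 45 > 37, the floor is binding.
At P = 45: Qd = 258 - 5·45 = 33 and Qs = 5·45 - 112 = 113.
Surplus = Qs - Qd = 113 - 33 = 80.

80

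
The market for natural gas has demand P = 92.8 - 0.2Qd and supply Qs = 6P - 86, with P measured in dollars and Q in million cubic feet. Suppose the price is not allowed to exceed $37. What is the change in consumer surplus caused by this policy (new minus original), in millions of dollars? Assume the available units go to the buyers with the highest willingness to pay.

Rearranging demand gives Qd = 464 - 5P. Equilibrium: 464 - 5P = 6P - 86, so 550 = 11P and P* = 50, Q* = 214.
The ceiling of 37 is below the equilibrium price 50, so it binds.
At P = 37: Qd = 464 - 5·37 = 279 and Qs = 6·37 - 86 = 136.
Consumer surplus without the control is ½ · (92.8 - 50) · 214 = 4579.6.
With the ceiling, 136 units are sold at 37 (assume they go to the highest-value buyers). The demand price at Q = 136 is 65.6, so CS = ½ · [(92.8 - 37) + (65.6 - 37)] · 136 = 5739.2.
Change in consumer surplus = 5739.2 - 4579.6 = 1159.6.

1159.6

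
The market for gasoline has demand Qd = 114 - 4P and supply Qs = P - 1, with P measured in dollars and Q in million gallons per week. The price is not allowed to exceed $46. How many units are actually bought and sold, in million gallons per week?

Without the control the market clears where 114 - 4P = P - 1, i.e. P* = 23 and Q* = 22.
Since 46 is above P* = 23, the ceiling does not bind and the free-market outcome prevails.

22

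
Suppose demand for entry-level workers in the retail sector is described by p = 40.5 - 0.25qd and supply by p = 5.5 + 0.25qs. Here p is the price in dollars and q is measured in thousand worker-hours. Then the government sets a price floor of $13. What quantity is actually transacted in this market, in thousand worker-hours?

Rearranging demand gives qd = 162 - 4p; rearranging supply gives qs = 4p - 22. Setting quantity demanded equal to quantity supplied, 162 - 4p = 4p - 22, gives p* = 23 and q* = 70.
Since 13 is below p* = 23, the floor does not bind and the free-market outcome prevails.

70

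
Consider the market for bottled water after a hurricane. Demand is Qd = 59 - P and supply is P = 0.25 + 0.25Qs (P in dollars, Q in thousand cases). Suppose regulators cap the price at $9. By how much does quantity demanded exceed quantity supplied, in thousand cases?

Rearranging supply gives Qs = 4P - 1. Setting quantity demanded equal to quantity supplied, 59 - P = 4P - 1, gives P* = 12 and Q* = 47.
The ceiling of 9 is below the equilibrium price 12, so it binds.
At P = 9: Qd = 59 - 9 = 50 and Qs = 4·9 - 1 = 35.
Shortage = Qd - Qs = 50 - 35 = 15.

15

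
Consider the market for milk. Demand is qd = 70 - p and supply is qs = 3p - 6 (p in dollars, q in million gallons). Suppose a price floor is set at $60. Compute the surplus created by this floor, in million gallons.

Without the control the market clears where 70 - p = 3p - 6, i.e. p* = 19 and q* = 51.
Since 60 > 19, the floor is binding.
At p = 60: qd = 70 - 60 = 10 and qs = 3·60 - 6 = 174.
Surplus = qs - qd = 174 - 10 = 164.

164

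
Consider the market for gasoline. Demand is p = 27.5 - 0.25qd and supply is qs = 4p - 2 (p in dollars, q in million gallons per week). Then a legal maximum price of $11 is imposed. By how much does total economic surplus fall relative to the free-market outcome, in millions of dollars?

Rearranging demand gives qd = 110 - 4p. Setting quantity demanded equal to quantity supplied, 110 - 4p = 4p - 2, gives p* = 14 and q* = 54.
Since 11 < 14, the ceiling is binding.
At p = 11: qd = 110 - 4·11 = 66 and qs = 4·11 - 2 = 42.
Quantity traded falls to 42. At q = 42 the demand price is (110 - 42)/4 = 17 and the supply price is (2 + 42)/4 = 11.
Deadweight loss = ½ · (17 - 11) · (54 - 42) = ½ · 6 · 12 = 36.

36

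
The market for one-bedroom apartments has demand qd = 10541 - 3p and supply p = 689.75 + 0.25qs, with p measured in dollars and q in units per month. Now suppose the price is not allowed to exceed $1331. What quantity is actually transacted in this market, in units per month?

2565

Rearranging supply gives qs = 4p - 2759. In a free market, 10541 - 3p = 4p - 2759 gives the equilibrium p* = 1900, q* = 4841.
Because the ceiling (1331) lies below the market-clearing price, it is binding.
At p = 1331: qd = 10541 - 3·1331 = 6548 and qs = 4·1331 - 2759 = 2565.
The quantity actually transacted is the short side, supply: 2565.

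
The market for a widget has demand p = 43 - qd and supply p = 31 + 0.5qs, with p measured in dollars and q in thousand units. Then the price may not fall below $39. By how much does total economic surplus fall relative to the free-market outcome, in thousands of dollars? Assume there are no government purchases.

12

Rearranging demand gives qd = 43 - p; rearranging supply gives qs = 2p - 62. Equilibrium: 43 - p = 2p - 62, so 105 = 3p and p* = 35, q* = 8.
Because the floor (39) lies above the market-clearing price, it is binding.
At p = 39: qd = 43 - 39 = 4 and qs = 2·39 - 62 = 16.
Quantity traded falls to 4. At q = 4 the demand price is 43 - 4 = 39 and the supply price is (62 + 4)/2 = 33.
Deadweight loss = ½ · (39 - 33) · (8 - 4) = ½ · 6 · 4 = 12.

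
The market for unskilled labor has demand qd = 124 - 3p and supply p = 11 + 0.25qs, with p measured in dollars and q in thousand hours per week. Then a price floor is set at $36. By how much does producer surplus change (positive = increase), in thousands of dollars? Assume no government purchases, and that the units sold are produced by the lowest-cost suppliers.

Rearranging supply gives qs = 4p - 44. In a free market, 124 - 3p = 4p - 44 gives the equilibrium p* = 24, q* = 52.
Since 36 > 24, the floor is binding.
At p = 36: qd = 124 - 3·36 = 16 and qs = 4·36 - 44 = 100.
Producer surplus without the control is ½ · (24 - 11) · 52 = 338.
With the floor, 16 units are sold at 36. The supply price at q = 16 is 15, so PS = ½ · [(36 - 11) + (36 - 15)] · 16 = 368.
Change in producer surplus = 368 - 338 = 30.

30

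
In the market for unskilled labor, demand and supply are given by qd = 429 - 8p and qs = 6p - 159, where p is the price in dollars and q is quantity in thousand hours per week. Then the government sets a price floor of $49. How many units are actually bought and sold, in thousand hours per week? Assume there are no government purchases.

37

In a free market, 429 - 8p = 6p - 159 gives the equilibrium p* = 42, q* = 93.
Since 49 > 42, the floor is binding.
At p = 49: qd = 429 - 8·49 = 37 and qs = 6·49 - 159 = 135.
The quantity actually transacted is the short side, demand: 37.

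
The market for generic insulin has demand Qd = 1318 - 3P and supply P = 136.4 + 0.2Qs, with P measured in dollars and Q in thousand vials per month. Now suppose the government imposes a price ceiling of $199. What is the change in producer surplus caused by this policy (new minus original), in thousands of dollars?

-22465.5

Rearranging supply gives Qs = 5P - 682. Without the control the market clears where 1318 - 3P = 5P - 682, i.e. P* = 250 and Q* = 568.
Since 199 < 250, the ceiling is binding.
At P = 199: Qd = 1318 - 3·199 = 721 and Qs = 5·199 - 682 = 313.
Producer surplus without the control is ½ · (250 - 136.4) · 568 = 32262.4.
With the ceiling, producers sell 313 units at 199, so PS = ½ · (199 - 136.4) · 313 = 9796.9.
Change in producer surplus = 9796.9 - 32262.4 = -22465.5.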